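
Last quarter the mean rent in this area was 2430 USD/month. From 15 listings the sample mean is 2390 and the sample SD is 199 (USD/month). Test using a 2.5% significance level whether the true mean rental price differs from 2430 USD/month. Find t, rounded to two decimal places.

H0: μ = 2430; H1: μ ≠ 2430 (one-sample t-test, two-sided).
t = (x̄ − μ₀)/(s/√n) = (2390 − 2430)/(199/√15) = -0.78
df = n − 1 = 14
Two-sided p-value ≈ 0.449
Since p ≈ 0.449 > α = 0.025, fail to reject H0; the data do not provide sufficient evidence against H0.

-0.78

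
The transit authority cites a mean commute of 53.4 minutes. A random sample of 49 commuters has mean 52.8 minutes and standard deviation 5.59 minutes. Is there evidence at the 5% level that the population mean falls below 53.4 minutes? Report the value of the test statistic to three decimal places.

H0: μ = 53.4; H1: μ < 53.4 (one-sample t-test, left-tailed).
t = (x̄ − μ₀)/(s/√n) = (52.8 − 53.4)/(5.59/√49) = -0.751
df = n − 1 = 48
p-value = P(T ≤ -0.751) ≈ 0.228
Since p ≈ 0.228 > α = 0.05, fail to reject H0; the evidence is not statistically significant.

-0.751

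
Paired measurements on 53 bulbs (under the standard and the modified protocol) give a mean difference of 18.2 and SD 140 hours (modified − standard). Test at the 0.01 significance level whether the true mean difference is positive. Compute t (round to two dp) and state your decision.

t = 0.95; fail to reject H0

H0: μ_d = 0; H1: μ_d > 0 (paired t-test on the differences, right-tailed).
t = d̄/(s_d/√n) = 18.2/(140/√53) = 0.95
df = n − 1 = 52
p-value = P(T ≥ 0.95) ≈ 0.1742
Since p ≈ 0.1742 > α = 0.01, fail to reject H0; the evidence is not statistically significant.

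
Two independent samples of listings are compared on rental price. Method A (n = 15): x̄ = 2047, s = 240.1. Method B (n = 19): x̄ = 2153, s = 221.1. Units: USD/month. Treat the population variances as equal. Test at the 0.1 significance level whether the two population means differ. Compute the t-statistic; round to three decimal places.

-1.337

Let group 1 = method A, group 2 = method B. H0: μ_1 = μ_2; H1: μ_1 ≠ μ_2 (two-sample pooled-variance t-test, two-sided).
s_p² = [(15−1)·240.1² + (19−1)·221.1²]/(15+19−2) = 52718.9
t = (2047 − 2153)/√[52718.9·(1/15 + 1/19)] = -1.337
df = n₁ + n₂ − 2 = 32
Two-sided p-value ≈ 0.1908
Since p ≈ 0.1908 > α = 0.1, fail to reject H0; the data do not provide sufficient evidence against H0.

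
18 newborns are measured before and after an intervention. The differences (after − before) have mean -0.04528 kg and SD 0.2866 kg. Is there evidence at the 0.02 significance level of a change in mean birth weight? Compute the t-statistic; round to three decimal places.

-0.670

H0: μ_d = 0; H1: μ_d ≠ 0 (paired t-test on the differences, two-sided).
t = d̄/(s_d/√n) = -0.04528/(0.2866/√18) = -0.670
df = n − 1 = 17
Two-sided p-value ≈ 0.512
Since p ≈ 0.512 > α = 0.02, fail to reject H0; the evidence is not statistically significant.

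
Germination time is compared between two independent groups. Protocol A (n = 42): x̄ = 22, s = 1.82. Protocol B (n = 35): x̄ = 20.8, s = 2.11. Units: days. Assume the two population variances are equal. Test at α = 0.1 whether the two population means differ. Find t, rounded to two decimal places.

2.68

Let group 1 = protocol A, group 2 = protocol B. H0: μ_1 = μ_2; H1: μ_1 ≠ μ_2 (two-sample pooled-variance t-test, two-sided).
s_p² = [(42−1)·1.82² + (35−1)·2.11²]/(42+35−2) = 3.82906
t = (22 − 20.8)/√[3.82906·(1/42 + 1/35)] = 2.68
df = n₁ + n₂ − 2 = 75
Two-sided p-value ≈ 0.009
Since p ≈ 0.009 < α = 0.1, reject H0; the evidence is statistically significant.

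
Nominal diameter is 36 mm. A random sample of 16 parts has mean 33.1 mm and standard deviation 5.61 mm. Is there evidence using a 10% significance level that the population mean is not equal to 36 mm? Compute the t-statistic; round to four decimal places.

H0: μ = 36; H1: μ ≠ 36 (one-sample t-test, two-sided).
t = (x̄ − μ₀)/(s/√n) = (33.1 − 36)/(5.61/√16) = -2.0677
df = n − 1 = 15
Two-sided p-value ≈ 0.056
Since p ≈ 0.056 < α = 0.1, reject H0; the evidence is statistically significant.

-2.0677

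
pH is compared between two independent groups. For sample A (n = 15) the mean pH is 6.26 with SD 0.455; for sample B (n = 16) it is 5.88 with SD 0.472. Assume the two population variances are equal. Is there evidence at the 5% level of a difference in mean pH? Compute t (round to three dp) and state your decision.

Let group 1 = sample A, group 2 = sample B. H0: μ_1 = μ_2; H1: μ_1 ≠ μ_2 (two-sample pooled-variance t-test, two-sided).
s_p² = [(15−1)·0.455² + (16−1)·0.472²]/(15+16−2) = 0.215176
t = (6.26 − 5.88)/√[0.215176·(1/15 + 1/16)] = 2.279
df = n₁ + n₂ − 2 = 29
Two-sided p-value ≈ 0.0302
Since p ≈ 0.0302 < α = 0.05, reject H0; the data support H1.

t = 2.279; reject H0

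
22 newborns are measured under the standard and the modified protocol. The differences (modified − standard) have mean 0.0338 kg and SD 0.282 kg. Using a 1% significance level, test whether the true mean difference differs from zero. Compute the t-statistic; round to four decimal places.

0.5622

H0: μ_d = 0; H1: μ_d ≠ 0 (paired t-test on the differences, two-sided).
t = d̄/(s_d/√n) = 0.0338/(0.282/√22) = 0.5622
df = n − 1 = 21
Two-sided p-value ≈ 0.5799
Since p ≈ 0.5799 > α = 0.01, fail to reject H0; the data do not provide sufficient evidence against H0.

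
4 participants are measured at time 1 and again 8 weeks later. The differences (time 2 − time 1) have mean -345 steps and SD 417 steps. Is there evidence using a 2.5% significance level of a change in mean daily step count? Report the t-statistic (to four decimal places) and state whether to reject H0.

t = -1.6547; fail to reject H0

H0: μ_d = 0; H1: μ_d ≠ 0 (paired t-test on the differences, two-sided).
t = d̄/(s_d/√n) = -345/(417/√4) = -1.6547
df = n − 1 = 3
Two-sided p-value ≈ 0.1966
Since p ≈ 0.1966 > α = 0.025, fail to reject H0; the data do not provide sufficient evidence against H0.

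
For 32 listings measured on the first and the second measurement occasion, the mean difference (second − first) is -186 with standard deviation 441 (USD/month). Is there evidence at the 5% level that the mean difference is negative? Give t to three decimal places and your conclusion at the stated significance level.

t = -2.386; reject H0

H0: μ_d = 0; H1: μ_d < 0 (paired t-test on the differences, left-tailed).
t = d̄/(s_d/√n) = -186/(441/√32) = -2.386
df = n − 1 = 31
p-value = P(T ≤ -2.386) ≈ 0.012
Since p ≈ 0.012 < α = 0.05, reject H0; the data support H1.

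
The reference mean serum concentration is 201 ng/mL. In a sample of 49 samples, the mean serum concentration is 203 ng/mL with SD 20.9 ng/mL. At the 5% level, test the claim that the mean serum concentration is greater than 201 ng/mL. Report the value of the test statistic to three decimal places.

H0: μ = 201; H1: μ > 201 (one-sample t-test, right-tailed).
t = (x̄ − μ₀)/(s/√n) = (203 − 201)/(20.9/√49) = 0.670
df = n − 1 = 48
p-value = P(T ≥ 0.670) ≈ 0.2531
Since p ≈ 0.2531 > α = 0.05, fail to reject H0; the evidence is not statistically significant.

0.670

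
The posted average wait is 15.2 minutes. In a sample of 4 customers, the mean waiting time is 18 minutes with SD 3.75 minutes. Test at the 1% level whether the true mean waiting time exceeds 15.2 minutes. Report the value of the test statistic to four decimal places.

1.4933

H0: μ = 15.2; H1: μ > 15.2 (one-sample t-test, right-tailed).
t = (x̄ − μ₀)/(s/√n) = (18 − 15.2)/(3.75/√4) = 1.4933
df = n − 1 = 3
p-value = P(T ≥ 1.4933) ≈ 0.1161
Since p ≈ 0.1161 > α = 0.01, fail to reject H0; the data do not provide sufficient evidence against H0.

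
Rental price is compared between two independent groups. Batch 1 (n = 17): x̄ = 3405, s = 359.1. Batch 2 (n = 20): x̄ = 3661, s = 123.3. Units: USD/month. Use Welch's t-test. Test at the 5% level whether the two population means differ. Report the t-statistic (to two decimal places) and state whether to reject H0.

Let group 1 = batch 1, group 2 = batch 2. H0: μ_1 = μ_2; H1: μ_1 ≠ μ_2 (Welch's two-sample t-test, two-sided).
t = (x̄_1 − x̄_2)/√(s_1²/n_1 + s_2²/n_2) = (3405 − 3661)/√(359.1²/17 + 123.3²/20) = -2.80
Welch–Satterthwaite df ≈ 19.21
Two-sided p-value ≈ 0.0113
Since p ≈ 0.0113 < α = 0.05, reject H0; the data support H1.

t = -2.80; reject H0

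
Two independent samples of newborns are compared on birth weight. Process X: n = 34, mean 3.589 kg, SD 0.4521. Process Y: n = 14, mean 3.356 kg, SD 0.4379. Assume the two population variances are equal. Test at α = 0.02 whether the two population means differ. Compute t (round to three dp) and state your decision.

t = 1.637; fail to reject H0

Let group 1 = process X, group 2 = process Y. H0: μ_1 = μ_2; H1: μ_1 ≠ μ_2 (two-sample pooled-variance t-test, two-sided).
s_p² = [(34−1)·0.4521² + (14−1)·0.4379²]/(34+14−2) = 0.200823
t = (3.589 − 3.356)/√[0.200823·(1/34 + 1/14)] = 1.637
df = n₁ + n₂ − 2 = 46
Two-sided p-value ≈ 0.1084
Since p ≈ 0.1084 > α = 0.02, fail to reject H0; the evidence is not statistically significant.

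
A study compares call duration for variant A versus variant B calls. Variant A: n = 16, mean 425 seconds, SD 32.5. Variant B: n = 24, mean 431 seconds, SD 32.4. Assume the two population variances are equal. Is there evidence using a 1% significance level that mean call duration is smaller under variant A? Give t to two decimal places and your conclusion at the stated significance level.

t = -0.57; fail to reject H0

Let group 1 = variant A, group 2 = variant B. H0: μ_1 = μ_2; H1: μ_1 < μ_2 (two-sample pooled-variance t-test, left-tailed).
s_p² = [(16−1)·32.5² + (24−1)·32.4²]/(16+24−2) = 1052.32
t = (425 − 431)/√[1052.32·(1/16 + 1/24)] = -0.57
df = n₁ + n₂ − 2 = 38
p-value = P(T ≤ -0.57) ≈ 0.2850
Since p ≈ 0.2850 > α = 0.01, fail to reject H0; the evidence is not statistically significant.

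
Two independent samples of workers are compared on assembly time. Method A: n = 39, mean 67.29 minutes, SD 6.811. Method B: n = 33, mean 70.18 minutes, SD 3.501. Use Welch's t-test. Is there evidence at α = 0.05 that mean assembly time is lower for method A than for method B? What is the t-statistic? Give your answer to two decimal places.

-2.31

Let group 1 = method A, group 2 = method B. H0: μ_1 = μ_2; H1: μ_1 < μ_2 (Welch's two-sample t-test, left-tailed).
t = (x̄_1 − x̄_2)/√(s_1²/n_1 + s_2²/n_2) = (67.29 − 70.18)/√(6.811²/39 + 3.501²/33) = -2.31
Welch–Satterthwaite df ≈ 58.65
p-value = P(T ≤ -2.31) ≈ 0.0121
Since p ≈ 0.0121 < α = 0.05, reject H0; the data support H1.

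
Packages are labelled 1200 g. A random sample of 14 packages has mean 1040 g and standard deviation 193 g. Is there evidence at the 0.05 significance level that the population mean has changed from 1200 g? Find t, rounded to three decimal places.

-3.102

H0: μ = 1200; H1: μ ≠ 1200 (one-sample t-test, two-sided).
t = (x̄ − μ₀)/(s/√n) = (1040 − 1200)/(193/√14) = -3.102
df = n − 1 = 13
Two-sided p-value ≈ 0.0084
Since p ≈ 0.0084 < α = 0.05, reject H0; the evidence is statistically significant.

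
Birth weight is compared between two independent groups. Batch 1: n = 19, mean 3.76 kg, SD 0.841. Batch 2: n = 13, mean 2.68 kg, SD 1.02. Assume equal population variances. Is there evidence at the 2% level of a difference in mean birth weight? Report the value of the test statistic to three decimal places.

3.273

Let group 1 = batch 1, group 2 = batch 2. H0: μ_1 = μ_2; H1: μ_1 ≠ μ_2 (two-sample pooled-variance t-test, two-sided).
s_p² = [(19−1)·0.841² + (13−1)·1.02²]/(19+13−2) = 0.840529
t = (3.76 − 2.68)/√[0.840529·(1/19 + 1/13)] = 3.273
df = n₁ + n₂ − 2 = 30
Two-sided p-value ≈ 0.003
Since p ≈ 0.003 < α = 0.02, reject H0; the data support H1.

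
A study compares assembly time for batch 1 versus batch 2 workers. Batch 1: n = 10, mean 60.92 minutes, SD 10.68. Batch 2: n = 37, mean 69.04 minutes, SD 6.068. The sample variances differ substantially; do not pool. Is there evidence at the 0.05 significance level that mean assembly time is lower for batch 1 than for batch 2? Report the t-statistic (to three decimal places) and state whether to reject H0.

t = -2.306; reject H0

Let group 1 = batch 1, group 2 = batch 2. H0: μ_1 = μ_2; H1: μ_1 < μ_2 (Welch's two-sample t-test, left-tailed).
t = (x̄_1 − x̄_2)/√(s_1²/n_1 + s_2²/n_2) = (60.92 − 69.04)/√(10.68²/10 + 6.068²/37) = -2.306
Welch–Satterthwaite df ≈ 10.62
p-value = P(T ≤ -2.306) ≈ 0.021
Since p ≈ 0.021 < α = 0.05, reject H0; the evidence is statistically significant.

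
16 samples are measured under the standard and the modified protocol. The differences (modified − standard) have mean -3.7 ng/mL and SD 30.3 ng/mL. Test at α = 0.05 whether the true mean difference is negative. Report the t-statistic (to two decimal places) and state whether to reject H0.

t = -0.49; fail to reject H0

H0: μ_d = 0; H1: μ_d < 0 (paired t-test on the differences, left-tailed).
t = d̄/(s_d/√n) = -3.7/(30.3/√16) = -0.49
df = n − 1 = 15
p-value = P(T ≤ -0.49) ≈ 0.316
Since p ≈ 0.316 > α = 0.05, fail to reject H0; the data do not provide sufficient evidence against H0.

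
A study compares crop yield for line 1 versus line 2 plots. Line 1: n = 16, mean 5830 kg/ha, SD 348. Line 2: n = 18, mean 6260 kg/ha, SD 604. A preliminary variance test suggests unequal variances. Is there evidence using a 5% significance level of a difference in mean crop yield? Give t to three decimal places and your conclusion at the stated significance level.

Let group 1 = line 1, group 2 = line 2. H0: μ_1 = μ_2; H1: μ_1 ≠ μ_2 (Welch's two-sample t-test, two-sided).
t = (x̄_1 − x̄_2)/√(s_1²/n_1 + s_2²/n_2) = (5830 − 6260)/√(348²/16 + 604²/18) = -2.577
Welch–Satterthwaite df ≈ 27.69
Two-sided p-value ≈ 0.0156
Since p ≈ 0.0156 < α = 0.05, reject H0; the evidence is statistically significant.

t = -2.577; reject H0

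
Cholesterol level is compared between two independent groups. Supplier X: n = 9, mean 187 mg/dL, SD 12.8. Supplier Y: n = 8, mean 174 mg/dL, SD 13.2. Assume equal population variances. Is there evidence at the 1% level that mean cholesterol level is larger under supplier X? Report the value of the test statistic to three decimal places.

Let group 1 = supplier X, group 2 = supplier Y. H0: μ_1 = μ_2; H1: μ_1 > μ_2 (two-sample pooled-variance t-test, right-tailed).
s_p² = [(9−1)·12.8² + (8−1)·13.2²]/(9+8−2) = 168.693
t = (187 − 174)/√[168.693·(1/9 + 1/8)] = 2.060
df = n₁ + n₂ − 2 = 15
p-value = P(T ≥ 2.060) ≈ 0.0286
Since p ≈ 0.0286 > α = 0.01, fail to reject H0; the data do not provide sufficient evidence against H0.

2.060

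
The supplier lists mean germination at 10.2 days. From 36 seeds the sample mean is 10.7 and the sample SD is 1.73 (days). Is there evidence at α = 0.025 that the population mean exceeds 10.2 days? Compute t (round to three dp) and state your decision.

t = 1.734; fail to reject H0

H0: μ = 10.2; H1: μ > 10.2 (one-sample t-test, right-tailed).
t = (x̄ − μ₀)/(s/√n) = (10.7 − 10.2)/(1.73/√36) = 1.734
df = n − 1 = 35
p-value = P(T ≥ 1.734) ≈ 0.0459
Since p ≈ 0.0459 > α = 0.025, fail to reject H0; the evidence is not statistically significant.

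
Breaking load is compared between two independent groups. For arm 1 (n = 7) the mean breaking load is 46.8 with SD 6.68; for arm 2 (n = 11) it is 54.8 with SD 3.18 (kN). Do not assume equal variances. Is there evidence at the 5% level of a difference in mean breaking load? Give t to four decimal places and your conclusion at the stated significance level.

Let group 1 = arm 1, group 2 = arm 2. H0: μ_1 = μ_2; H1: μ_1 ≠ μ_2 (Welch's two-sample t-test, two-sided).
t = (x̄_1 − x̄_2)/√(s_1²/n_1 + s_2²/n_2) = (46.8 − 54.8)/√(6.68²/7 + 3.18²/11) = -2.9622
Welch–Satterthwaite df ≈ 7.76
Two-sided p-value ≈ 0.0187
Since p ≈ 0.0187 < α = 0.05, reject H0; the evidence is statistically significant.

t = -2.9622; reject H0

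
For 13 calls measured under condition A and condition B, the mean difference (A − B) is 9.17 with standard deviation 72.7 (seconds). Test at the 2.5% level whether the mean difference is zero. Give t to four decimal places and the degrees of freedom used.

H0: μ_d = 0; H1: μ_d ≠ 0 (paired t-test on the differences, two-sided).
t = d̄/(s_d/√n) = 9.17/(72.7/√13) = 0.4548
df = n − 1 = 12
Two-sided p-value ≈ 0.6574
Since p ≈ 0.6574 > α = 0.025, fail to reject H0; the evidence is not statistically significant.

t = 0.4548, df = 12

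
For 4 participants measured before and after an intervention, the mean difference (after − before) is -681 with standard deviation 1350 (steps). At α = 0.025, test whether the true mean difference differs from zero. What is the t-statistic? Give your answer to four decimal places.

-1.0089

H0: μ_d = 0; H1: μ_d ≠ 0 (paired t-test on the differences, two-sided).
t = d̄/(s_d/√n) = -681/(1350/√4) = -1.0089
df = n − 1 = 3
Two-sided p-value ≈ 0.387
Since p ≈ 0.387 > α = 0.025, fail to reject H0; the data do not provide sufficient evidence against H0.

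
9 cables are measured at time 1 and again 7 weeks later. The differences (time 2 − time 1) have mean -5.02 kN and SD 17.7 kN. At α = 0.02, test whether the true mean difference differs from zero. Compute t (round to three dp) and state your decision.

t = -0.851; fail to reject H0

H0: μ_d = 0; H1: μ_d ≠ 0 (paired t-test on the differences, two-sided).
t = d̄/(s_d/√n) = -5.02/(17.7/√9) = -0.851
df = n − 1 = 8
Two-sided p-value ≈ 0.4196
Since p ≈ 0.4196 > α = 0.02, fail to reject H0; the evidence is not statistically significant.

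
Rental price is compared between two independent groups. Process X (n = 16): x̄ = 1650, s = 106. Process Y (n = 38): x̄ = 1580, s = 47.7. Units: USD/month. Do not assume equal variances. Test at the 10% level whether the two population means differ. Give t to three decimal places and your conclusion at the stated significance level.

t = 2.536; reject H0

Let group 1 = process X, group 2 = process Y. H0: μ_1 = μ_2; H1: μ_1 ≠ μ_2 (Welch's two-sample t-test, two-sided).
t = (x̄_1 − x̄_2)/√(s_1²/n_1 + s_2²/n_2) = (1650 − 1580)/√(106²/16 + 47.7²/38) = 2.536
Welch–Satterthwaite df ≈ 17.62
Two-sided p-value ≈ 0.0209
Since p ≈ 0.0209 < α = 0.1, reject H0; the evidence is statistically significant.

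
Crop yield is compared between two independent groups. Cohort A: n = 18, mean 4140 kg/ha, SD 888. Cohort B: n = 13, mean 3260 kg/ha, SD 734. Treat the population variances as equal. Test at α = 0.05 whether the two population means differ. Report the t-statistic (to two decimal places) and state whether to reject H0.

Let group 1 = cohort A, group 2 = cohort B. H0: μ_1 = μ_2; H1: μ_1 ≠ μ_2 (two-sample pooled-variance t-test, two-sided).
s_p² = [(18−1)·888² + (13−1)·734²]/(18+13−2) = 685183
t = (4140 − 3260)/√[685183·(1/18 + 1/13)] = 2.92
df = n₁ + n₂ − 2 = 29
Two-sided p-value ≈ 0.0067
Since p ≈ 0.0067 < α = 0.05, reject H0; the evidence is statistically significant.

t = 2.92; reject H0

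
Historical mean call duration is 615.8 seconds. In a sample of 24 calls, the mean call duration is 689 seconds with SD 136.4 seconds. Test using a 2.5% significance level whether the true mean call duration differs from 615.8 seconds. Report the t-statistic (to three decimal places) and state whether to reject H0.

H0: μ = 615.8; H1: μ ≠ 615.8 (one-sample t-test, two-sided).
t = (x̄ − μ₀)/(s/√n) = (689 − 615.8)/(136.4/√24) = 2.629
df = n − 1 = 23
Two-sided p-value ≈ 0.0150
Since p ≈ 0.0150 < α = 0.025, reject H0; the data support H1.

t = 2.629; reject H0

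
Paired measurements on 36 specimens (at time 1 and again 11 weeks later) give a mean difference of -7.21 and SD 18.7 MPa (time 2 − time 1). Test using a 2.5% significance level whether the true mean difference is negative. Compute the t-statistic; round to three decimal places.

H0: μ_d = 0; H1: μ_d < 0 (paired t-test on the differences, left-tailed).
t = d̄/(s_d/√n) = -7.21/(18.7/√36) = -2.313
df = n − 1 = 35
p-value = P(T ≤ -2.313) ≈ 0.013
Since p ≈ 0.013 < α = 0.025, reject H0; the data support H1.

-2.313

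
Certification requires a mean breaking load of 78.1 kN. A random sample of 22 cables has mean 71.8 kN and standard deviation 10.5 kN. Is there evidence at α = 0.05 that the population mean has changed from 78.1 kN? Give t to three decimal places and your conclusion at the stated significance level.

t = -2.814; reject H0

H0: μ = 78.1; H1: μ ≠ 78.1 (one-sample t-test, two-sided).
t = (x̄ − μ₀)/(s/√n) = (71.8 − 78.1)/(10.5/√22) = -2.814
df = n − 1 = 21
Two-sided p-value ≈ 0.010
Since p ≈ 0.010 < α = 0.05, reject H0; the evidence is statistically significant.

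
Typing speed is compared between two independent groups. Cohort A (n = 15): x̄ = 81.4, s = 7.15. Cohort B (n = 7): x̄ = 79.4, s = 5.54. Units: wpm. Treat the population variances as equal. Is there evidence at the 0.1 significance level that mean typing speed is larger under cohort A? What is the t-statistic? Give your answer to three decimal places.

Let group 1 = cohort A, group 2 = cohort B. H0: μ_1 = μ_2; H1: μ_1 > μ_2 (two-sample pooled-variance t-test, right-tailed).
s_p² = [(15−1)·7.15² + (7−1)·5.54²]/(15+7−2) = 44.9932
t = (81.4 − 79.4)/√[44.9932·(1/15 + 1/7)] = 0.651
df = n₁ + n₂ − 2 = 20
p-value = P(T ≥ 0.651) ≈ 0.2611
Since p ≈ 0.2611 > α = 0.1, fail to reject H0; the data do not provide sufficient evidence against H0.

0.651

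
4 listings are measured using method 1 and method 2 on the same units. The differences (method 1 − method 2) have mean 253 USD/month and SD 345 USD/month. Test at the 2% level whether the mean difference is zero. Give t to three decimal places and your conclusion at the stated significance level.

H0: μ_d = 0; H1: μ_d ≠ 0 (paired t-test on the differences, two-sided).
t = d̄/(s_d/√n) = 253/(345/√4) = 1.467
df = n − 1 = 3
Two-sided p-value ≈ 0.239
Since p ≈ 0.239 > α = 0.02, fail to reject H0; the data do not provide sufficient evidence against H0.

t = 1.467; fail to reject H0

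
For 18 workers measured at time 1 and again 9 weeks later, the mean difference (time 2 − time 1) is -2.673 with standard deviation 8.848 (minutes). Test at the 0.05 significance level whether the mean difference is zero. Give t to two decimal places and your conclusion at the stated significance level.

H0: μ_d = 0; H1: μ_d ≠ 0 (paired t-test on the differences, two-sided).
t = d̄/(s_d/√n) = -2.673/(8.848/√18) = -1.28
df = n − 1 = 17
Two-sided p-value ≈ 0.217
Since p ≈ 0.217 > α = 0.05, fail to reject H0; the data do not provide sufficient evidence against H0.

t = -1.28; fail to reject H0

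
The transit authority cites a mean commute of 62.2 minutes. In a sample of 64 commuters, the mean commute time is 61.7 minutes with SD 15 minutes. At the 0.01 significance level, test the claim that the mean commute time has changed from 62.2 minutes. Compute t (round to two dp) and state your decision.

t = -0.27; fail to reject H0

H0: μ = 62.2; H1: μ ≠ 62.2 (one-sample t-test, two-sided).
t = (x̄ − μ₀)/(s/√n) = (61.7 − 62.2)/(15/√64) = -0.27
df = n − 1 = 63
Two-sided p-value ≈ 0.791
Since p ≈ 0.791 > α = 0.01, fail to reject H0; the data do not provide sufficient evidence against H0.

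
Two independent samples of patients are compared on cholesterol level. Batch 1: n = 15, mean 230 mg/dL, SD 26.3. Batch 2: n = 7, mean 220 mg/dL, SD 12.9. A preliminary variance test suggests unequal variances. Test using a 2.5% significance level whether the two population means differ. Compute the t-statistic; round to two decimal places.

Let group 1 = batch 1, group 2 = batch 2. H0: μ_1 = μ_2; H1: μ_1 ≠ μ_2 (Welch's two-sample t-test, two-sided).
t = (x̄_1 − x̄_2)/√(s_1²/n_1 + s_2²/n_2) = (230 − 220)/√(26.3²/15 + 12.9²/7) = 1.20
Welch–Satterthwaite df ≈ 19.85
Two-sided p-value ≈ 0.2457
Since p ≈ 0.2457 > α = 0.025, fail to reject H0; the data do not provide sufficient evidence against H0.

1.20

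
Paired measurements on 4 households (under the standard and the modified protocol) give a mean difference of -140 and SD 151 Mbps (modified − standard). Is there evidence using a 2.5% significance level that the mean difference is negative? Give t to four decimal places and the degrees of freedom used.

t = -1.8543, df = 3

H0: μ_d = 0; H1: μ_d < 0 (paired t-test on the differences, left-tailed).
t = d̄/(s_d/√n) = -140/(151/√4) = -1.8543
df = n − 1 = 3
p-value = P(T ≤ -1.8543) ≈ 0.080
Since p ≈ 0.080 > α = 0.025, fail to reject H0; the data do not provide sufficient evidence against H0.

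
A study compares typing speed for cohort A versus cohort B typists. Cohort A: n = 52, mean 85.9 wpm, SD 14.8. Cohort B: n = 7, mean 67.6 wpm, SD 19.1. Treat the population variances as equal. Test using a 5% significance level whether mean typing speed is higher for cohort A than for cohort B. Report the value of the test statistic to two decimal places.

2.97

Let group 1 = cohort A, group 2 = cohort B. H0: μ_1 = μ_2; H1: μ_1 > μ_2 (two-sample pooled-variance t-test, right-tailed).
s_p² = [(52−1)·14.8² + (7−1)·19.1²]/(52+7−2) = 234.384
t = (85.9 − 67.6)/√[234.384·(1/52 + 1/7)] = 2.97
df = n₁ + n₂ − 2 = 57
p-value = P(T ≥ 2.97) ≈ 0.002
Since p ≈ 0.002 < α = 0.05, reject H0; the evidence is statistically significant.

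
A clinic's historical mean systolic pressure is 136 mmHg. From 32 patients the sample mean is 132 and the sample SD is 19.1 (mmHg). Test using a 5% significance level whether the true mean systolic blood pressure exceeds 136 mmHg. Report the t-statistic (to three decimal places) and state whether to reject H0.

H0: μ = 136; H1: μ > 136 (one-sample t-test, right-tailed).
t = (x̄ − μ₀)/(s/√n) = (132 − 136)/(19.1/√32) = -1.185
df = n − 1 = 31
p-value = P(T ≥ -1.185) ≈ 0.877
Since p ≈ 0.877 > α = 0.05, fail to reject H0; the data do not provide sufficient evidence against H0.

t = -1.185; fail to reject H0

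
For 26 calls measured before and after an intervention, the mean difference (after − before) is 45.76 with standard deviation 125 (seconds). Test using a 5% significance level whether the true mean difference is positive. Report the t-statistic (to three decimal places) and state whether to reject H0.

t = 1.867; reject H0

H0: μ_d = 0; H1: μ_d > 0 (paired t-test on the differences, right-tailed).
t = d̄/(s_d/√n) = 45.76/(125/√26) = 1.867
df = n − 1 = 25
p-value = P(T ≥ 1.867) ≈ 0.037
Since p ≈ 0.037 < α = 0.05, reject H0; the data support H1.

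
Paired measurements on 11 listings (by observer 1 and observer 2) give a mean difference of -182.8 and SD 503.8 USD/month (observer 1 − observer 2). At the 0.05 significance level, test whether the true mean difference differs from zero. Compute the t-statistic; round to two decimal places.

-1.20

H0: μ_d = 0; H1: μ_d ≠ 0 (paired t-test on the differences, two-sided).
t = d̄/(s_d/√n) = -182.8/(503.8/√11) = -1.20
df = n − 1 = 10
Two-sided p-value ≈ 0.2565
Since p ≈ 0.2565 > α = 0.05, fail to reject H0; the evidence is not statistically significant.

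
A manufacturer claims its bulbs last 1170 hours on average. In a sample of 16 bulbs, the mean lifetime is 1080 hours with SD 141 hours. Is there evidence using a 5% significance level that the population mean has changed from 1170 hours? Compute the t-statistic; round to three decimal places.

H0: μ = 1170; H1: μ ≠ 1170 (one-sample t-test, two-sided).
t = (x̄ − μ₀)/(s/√n) = (1080 − 1170)/(141/√16) = -2.553
df = n − 1 = 15
Two-sided p-value ≈ 0.022
Since p ≈ 0.022 < α = 0.05, reject H0; the evidence is statistically significant.

-2.553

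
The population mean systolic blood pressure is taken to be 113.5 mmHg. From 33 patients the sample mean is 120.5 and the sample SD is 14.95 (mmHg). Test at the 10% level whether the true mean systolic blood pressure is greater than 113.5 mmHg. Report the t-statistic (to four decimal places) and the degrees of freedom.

H0: μ = 113.5; H1: μ > 113.5 (one-sample t-test, right-tailed).
t = (x̄ − μ₀)/(s/√n) = (120.5 − 113.5)/(14.95/√33) = 2.6898
df = n − 1 = 32
p-value = P(T ≥ 2.6898) ≈ 0.0056
Since p ≈ 0.0056 < α = 0.1, reject H0; the evidence is statistically significant.

t = 2.6898, df = 32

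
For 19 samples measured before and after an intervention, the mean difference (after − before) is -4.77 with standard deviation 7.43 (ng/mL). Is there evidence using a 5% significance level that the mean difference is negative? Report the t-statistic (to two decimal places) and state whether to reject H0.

H0: μ_d = 0; H1: μ_d < 0 (paired t-test on the differences, left-tailed).
t = d̄/(s_d/√n) = -4.77/(7.43/√19) = -2.80
df = n − 1 = 18
p-value = P(T ≤ -2.80) ≈ 0.0059
Since p ≈ 0.0059 < α = 0.05, reject H0; the data support H1.

t = -2.80; reject H0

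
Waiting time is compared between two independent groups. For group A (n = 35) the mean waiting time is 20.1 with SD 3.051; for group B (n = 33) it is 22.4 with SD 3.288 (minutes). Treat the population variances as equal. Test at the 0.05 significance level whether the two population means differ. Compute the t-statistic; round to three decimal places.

-2.992

Let group 1 = group A, group 2 = group B. H0: μ_1 = μ_2; H1: μ_1 ≠ μ_2 (two-sample pooled-variance t-test, two-sided).
s_p² = [(35−1)·3.051² + (33−1)·3.288²]/(35+33−2) = 10.037
t = (20.1 − 22.4)/√[10.037·(1/35 + 1/33)] = -2.992
df = n₁ + n₂ − 2 = 66
Two-sided p-value ≈ 0.0039
Since p ≈ 0.0039 < α = 0.05, reject H0; the evidence is statistically significant.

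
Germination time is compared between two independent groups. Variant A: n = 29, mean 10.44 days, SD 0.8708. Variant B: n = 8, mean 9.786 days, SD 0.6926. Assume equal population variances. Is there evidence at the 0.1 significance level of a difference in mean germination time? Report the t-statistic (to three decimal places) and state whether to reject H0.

Let group 1 = variant A, group 2 = variant B. H0: μ_1 = μ_2; H1: μ_1 ≠ μ_2 (two-sample pooled-variance t-test, two-sided).
s_p² = [(29−1)·0.8708² + (8−1)·0.6926²]/(29+8−2) = 0.702573
t = (10.44 − 9.786)/√[0.702573·(1/29 + 1/8)] = 1.954
df = n₁ + n₂ − 2 = 35
Two-sided p-value ≈ 0.059
Since p ≈ 0.059 < α = 0.1, reject H0; the data support H1.

t = 1.954; reject H0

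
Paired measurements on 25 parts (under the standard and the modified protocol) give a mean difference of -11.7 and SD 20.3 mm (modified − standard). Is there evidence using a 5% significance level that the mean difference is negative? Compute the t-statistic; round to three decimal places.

H0: μ_d = 0; H1: μ_d < 0 (paired t-test on the differences, left-tailed).
t = d̄/(s_d/√n) = -11.7/(20.3/√25) = -2.882
df = n − 1 = 24
p-value = P(T ≤ -2.882) ≈ 0.0041
Since p ≈ 0.0041 < α = 0.05, reject H0; the evidence is statistically significant.

-2.882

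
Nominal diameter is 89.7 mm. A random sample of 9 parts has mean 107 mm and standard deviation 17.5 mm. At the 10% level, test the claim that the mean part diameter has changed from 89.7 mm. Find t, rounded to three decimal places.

H0: μ = 89.7; H1: μ ≠ 89.7 (one-sample t-test, two-sided).
t = (x̄ − μ₀)/(s/√n) = (107 − 89.7)/(17.5/√9) = 2.966
df = n − 1 = 8
Two-sided p-value ≈ 0.018
Since p ≈ 0.018 < α = 0.1, reject H0; the data support H1.

2.966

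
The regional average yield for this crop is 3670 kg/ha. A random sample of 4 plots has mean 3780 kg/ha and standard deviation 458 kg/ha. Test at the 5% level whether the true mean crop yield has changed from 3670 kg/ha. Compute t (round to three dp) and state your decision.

H0: μ = 3670; H1: μ ≠ 3670 (one-sample t-test, two-sided).
t = (x̄ − μ₀)/(s/√n) = (3780 − 3670)/(458/√4) = 0.480
df = n − 1 = 3
Two-sided p-value ≈ 0.664
Since p ≈ 0.664 > α = 0.05, fail to reject H0; the evidence is not statistically significant.

t = 0.480; fail to reject H0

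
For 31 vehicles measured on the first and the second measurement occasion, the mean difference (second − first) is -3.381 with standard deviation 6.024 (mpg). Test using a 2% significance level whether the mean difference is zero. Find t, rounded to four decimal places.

-3.1249

H0: μ_d = 0; H1: μ_d ≠ 0 (paired t-test on the differences, two-sided).
t = d̄/(s_d/√n) = -3.381/(6.024/√31) = -3.1249
df = n − 1 = 30
Two-sided p-value ≈ 0.0039
Since p ≈ 0.0039 < α = 0.02, reject H0; the data support H1.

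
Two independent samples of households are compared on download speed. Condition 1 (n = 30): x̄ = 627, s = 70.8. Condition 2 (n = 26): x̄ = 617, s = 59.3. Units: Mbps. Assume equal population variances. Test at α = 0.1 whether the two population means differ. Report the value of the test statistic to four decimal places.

Let group 1 = condition 1, group 2 = condition 2. H0: μ_1 = μ_2; H1: μ_1 ≠ μ_2 (two-sample pooled-variance t-test, two-sided).
s_p² = [(30−1)·70.8² + (26−1)·59.3²]/(30+26−2) = 4319.98
t = (627 − 617)/√[4319.98·(1/30 + 1/26)] = 0.5678
df = n₁ + n₂ − 2 = 54
Two-sided p-value ≈ 0.5725
Since p ≈ 0.5725 > α = 0.1, fail to reject H0; the data do not provide sufficient evidence against H0.

0.5678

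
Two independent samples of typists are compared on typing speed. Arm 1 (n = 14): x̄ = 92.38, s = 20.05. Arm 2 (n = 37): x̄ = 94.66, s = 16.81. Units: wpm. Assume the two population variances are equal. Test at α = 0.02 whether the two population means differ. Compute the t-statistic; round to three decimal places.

Let group 1 = arm 1, group 2 = arm 2. H0: μ_1 = μ_2; H1: μ_1 ≠ μ_2 (two-sample pooled-variance t-test, two-sided).
s_p² = [(14−1)·20.05² + (37−1)·16.81²]/(14+37−2) = 314.261
t = (92.38 − 94.66)/√[314.261·(1/14 + 1/37)] = -0.410
df = n₁ + n₂ − 2 = 49
Two-sided p-value ≈ 0.684
Since p ≈ 0.684 > α = 0.02, fail to reject H0; the evidence is not statistically significant.

-0.410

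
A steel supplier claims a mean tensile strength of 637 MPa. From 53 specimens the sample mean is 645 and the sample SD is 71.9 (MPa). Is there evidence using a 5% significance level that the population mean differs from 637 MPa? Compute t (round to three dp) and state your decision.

t = 0.810; fail to reject H0

H0: μ = 637; H1: μ ≠ 637 (one-sample t-test, two-sided).
t = (x̄ − μ₀)/(s/√n) = (645 − 637)/(71.9/√53) = 0.810
df = n − 1 = 52
Two-sided p-value ≈ 0.4216
Since p ≈ 0.4216 > α = 0.05, fail to reject H0; the evidence is not statistically significant.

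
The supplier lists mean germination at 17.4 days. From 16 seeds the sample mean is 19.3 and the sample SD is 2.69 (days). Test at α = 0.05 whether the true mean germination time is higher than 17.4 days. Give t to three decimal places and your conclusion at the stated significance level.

H0: μ = 17.4; H1: μ > 17.4 (one-sample t-test, right-tailed).
t = (x̄ − μ₀)/(s/√n) = (19.3 − 17.4)/(2.69/√16) = 2.825
df = n − 1 = 15
p-value = P(T ≥ 2.825) ≈ 0.0064
Since p ≈ 0.0064 < α = 0.05, reject H0; the data support H1.

t = 2.825; reject H0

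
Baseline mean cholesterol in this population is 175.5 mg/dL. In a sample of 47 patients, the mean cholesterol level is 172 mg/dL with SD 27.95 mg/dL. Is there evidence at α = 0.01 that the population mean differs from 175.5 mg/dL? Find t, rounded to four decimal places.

H0: μ = 175.5; H1: μ ≠ 175.5 (one-sample t-test, two-sided).
t = (x̄ − μ₀)/(s/√n) = (172 − 175.5)/(27.95/√47) = -0.8585
df = n − 1 = 46
Two-sided p-value ≈ 0.395
Since p ≈ 0.395 > α = 0.01, fail to reject H0; the data do not provide sufficient evidence against H0.

-0.8585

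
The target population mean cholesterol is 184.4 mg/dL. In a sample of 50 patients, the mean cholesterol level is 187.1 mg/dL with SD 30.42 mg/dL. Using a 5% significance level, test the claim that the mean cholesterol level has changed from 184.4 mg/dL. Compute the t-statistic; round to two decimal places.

H0: μ = 184.4; H1: μ ≠ 184.4 (one-sample t-test, two-sided).
t = (x̄ − μ₀)/(s/√n) = (187.1 − 184.4)/(30.42/√50) = 0.63
df = n − 1 = 49
Two-sided p-value ≈ 0.5332
Since p ≈ 0.5332 > α = 0.05, fail to reject H0; the evidence is not statistically significant.

0.63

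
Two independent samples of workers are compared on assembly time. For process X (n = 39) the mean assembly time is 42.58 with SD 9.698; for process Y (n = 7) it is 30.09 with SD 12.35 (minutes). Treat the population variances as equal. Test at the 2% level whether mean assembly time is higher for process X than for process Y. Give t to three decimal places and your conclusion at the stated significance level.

t = 3.012; reject H0

Let group 1 = process X, group 2 = process Y. H0: μ_1 = μ_2; H1: μ_1 > μ_2 (two-sample pooled-variance t-test, right-tailed).
s_p² = [(39−1)·9.698² + (7−1)·12.35²]/(39+7−2) = 102.025
t = (42.58 − 30.09)/√[102.025·(1/39 + 1/7)] = 3.012
df = n₁ + n₂ − 2 = 44
p-value = P(T ≥ 3.012) ≈ 0.002
Since p ≈ 0.002 < α = 0.02, reject H0; the data support H1.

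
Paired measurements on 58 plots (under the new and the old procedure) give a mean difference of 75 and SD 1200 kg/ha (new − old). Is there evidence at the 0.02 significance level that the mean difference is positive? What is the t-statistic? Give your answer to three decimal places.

0.476

H0: μ_d = 0; H1: μ_d > 0 (paired t-test on the differences, right-tailed).
t = d̄/(s_d/√n) = 75/(1200/√58) = 0.476
df = n − 1 = 57
p-value = P(T ≥ 0.476) ≈ 0.318
Since p ≈ 0.318 > α = 0.02, fail to reject H0; the data do not provide sufficient evidence against H0.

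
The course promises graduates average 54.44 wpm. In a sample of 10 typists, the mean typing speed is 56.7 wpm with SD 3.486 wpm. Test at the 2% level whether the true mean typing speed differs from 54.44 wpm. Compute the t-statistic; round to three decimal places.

H0: μ = 54.44; H1: μ ≠ 54.44 (one-sample t-test, two-sided).
t = (x̄ − μ₀)/(s/√n) = (56.7 − 54.44)/(3.486/√10) = 2.050
df = n − 1 = 9
Two-sided p-value ≈ 0.0706
Since p ≈ 0.0706 > α = 0.02, fail to reject H0; the evidence is not statistically significant.

2.050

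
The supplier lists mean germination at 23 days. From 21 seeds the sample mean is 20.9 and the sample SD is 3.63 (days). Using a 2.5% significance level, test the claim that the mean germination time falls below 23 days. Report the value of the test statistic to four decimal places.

H0: μ = 23; H1: μ < 23 (one-sample t-test, left-tailed).
t = (x̄ − μ₀)/(s/√n) = (20.9 − 23)/(3.63/√21) = -2.6511
df = n − 1 = 20
p-value = P(T ≤ -2.6511) ≈ 0.008
Since p ≈ 0.008 < α = 0.025, reject H0; the data support H1.

-2.6511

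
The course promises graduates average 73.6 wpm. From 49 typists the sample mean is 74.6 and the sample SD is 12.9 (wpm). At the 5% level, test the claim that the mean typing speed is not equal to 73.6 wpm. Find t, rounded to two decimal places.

0.54

H0: μ = 73.6; H1: μ ≠ 73.6 (one-sample t-test, two-sided).
t = (x̄ − μ₀)/(s/√n) = (74.6 − 73.6)/(12.9/√49) = 0.54
df = n − 1 = 48
Two-sided p-value ≈ 0.590
Since p ≈ 0.590 > α = 0.05, fail to reject H0; the data do not provide sufficient evidence against H0.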